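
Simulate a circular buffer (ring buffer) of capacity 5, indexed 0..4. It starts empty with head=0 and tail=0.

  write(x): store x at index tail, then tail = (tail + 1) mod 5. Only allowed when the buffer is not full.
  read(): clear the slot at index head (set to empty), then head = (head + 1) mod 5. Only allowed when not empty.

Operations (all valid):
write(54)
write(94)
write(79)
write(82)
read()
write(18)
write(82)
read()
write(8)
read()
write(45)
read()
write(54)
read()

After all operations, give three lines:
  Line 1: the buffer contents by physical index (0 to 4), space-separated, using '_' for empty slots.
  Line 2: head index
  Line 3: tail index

Answer: 82 8 45 54 _
0
4

Derivation:
write(54): buf=[54 _ _ _ _], head=0, tail=1, size=1
write(94): buf=[54 94 _ _ _], head=0, tail=2, size=2
write(79): buf=[54 94 79 _ _], head=0, tail=3, size=3
write(82): buf=[54 94 79 82 _], head=0, tail=4, size=4
read(): buf=[_ 94 79 82 _], head=1, tail=4, size=3
write(18): buf=[_ 94 79 82 18], head=1, tail=0, size=4
write(82): buf=[82 94 79 82 18], head=1, tail=1, size=5
read(): buf=[82 _ 79 82 18], head=2, tail=1, size=4
write(8): buf=[82 8 79 82 18], head=2, tail=2, size=5
read(): buf=[82 8 _ 82 18], head=3, tail=2, size=4
write(45): buf=[82 8 45 82 18], head=3, tail=3, size=5
read(): buf=[82 8 45 _ 18], head=4, tail=3, size=4
write(54): buf=[82 8 45 54 18], head=4, tail=4, size=5
read(): buf=[82 8 45 54 _], head=0, tail=4, size=4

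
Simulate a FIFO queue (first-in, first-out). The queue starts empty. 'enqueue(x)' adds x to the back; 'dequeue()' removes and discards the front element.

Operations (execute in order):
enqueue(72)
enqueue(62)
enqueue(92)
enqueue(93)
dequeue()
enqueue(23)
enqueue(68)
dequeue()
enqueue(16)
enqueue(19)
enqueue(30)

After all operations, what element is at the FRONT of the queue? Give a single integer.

Answer: 92

Derivation:
enqueue(72): queue = [72]
enqueue(62): queue = [72, 62]
enqueue(92): queue = [72, 62, 92]
enqueue(93): queue = [72, 62, 92, 93]
dequeue(): queue = [62, 92, 93]
enqueue(23): queue = [62, 92, 93, 23]
enqueue(68): queue = [62, 92, 93, 23, 68]
dequeue(): queue = [92, 93, 23, 68]
enqueue(16): queue = [92, 93, 23, 68, 16]
enqueue(19): queue = [92, 93, 23, 68, 16, 19]
enqueue(30): queue = [92, 93, 23, 68, 16, 19, 30]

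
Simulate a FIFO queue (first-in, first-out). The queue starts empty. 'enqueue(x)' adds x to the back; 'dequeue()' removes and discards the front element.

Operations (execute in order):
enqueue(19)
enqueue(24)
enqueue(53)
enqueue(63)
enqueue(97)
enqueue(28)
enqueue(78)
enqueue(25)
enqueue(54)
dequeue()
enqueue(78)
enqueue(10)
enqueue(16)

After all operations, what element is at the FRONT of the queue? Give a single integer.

Answer: 24

Derivation:
enqueue(19): queue = [19]
enqueue(24): queue = [19, 24]
enqueue(53): queue = [19, 24, 53]
enqueue(63): queue = [19, 24, 53, 63]
enqueue(97): queue = [19, 24, 53, 63, 97]
enqueue(28): queue = [19, 24, 53, 63, 97, 28]
enqueue(78): queue = [19, 24, 53, 63, 97, 28, 78]
enqueue(25): queue = [19, 24, 53, 63, 97, 28, 78, 25]
enqueue(54): queue = [19, 24, 53, 63, 97, 28, 78, 25, 54]
dequeue(): queue = [24, 53, 63, 97, 28, 78, 25, 54]
enqueue(78): queue = [24, 53, 63, 97, 28, 78, 25, 54, 78]
enqueue(10): queue = [24, 53, 63, 97, 28, 78, 25, 54, 78, 10]
enqueue(16): queue = [24, 53, 63, 97, 28, 78, 25, 54, 78, 10, 16]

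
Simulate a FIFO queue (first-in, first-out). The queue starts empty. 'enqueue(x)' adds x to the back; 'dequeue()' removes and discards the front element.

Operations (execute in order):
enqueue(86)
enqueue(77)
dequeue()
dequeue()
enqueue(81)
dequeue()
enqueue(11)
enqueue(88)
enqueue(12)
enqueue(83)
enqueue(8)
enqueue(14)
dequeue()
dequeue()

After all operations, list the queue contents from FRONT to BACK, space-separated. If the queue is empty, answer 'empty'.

enqueue(86): [86]
enqueue(77): [86, 77]
dequeue(): [77]
dequeue(): []
enqueue(81): [81]
dequeue(): []
enqueue(11): [11]
enqueue(88): [11, 88]
enqueue(12): [11, 88, 12]
enqueue(83): [11, 88, 12, 83]
enqueue(8): [11, 88, 12, 83, 8]
enqueue(14): [11, 88, 12, 83, 8, 14]
dequeue(): [88, 12, 83, 8, 14]
dequeue(): [12, 83, 8, 14]

Answer: 12 83 8 14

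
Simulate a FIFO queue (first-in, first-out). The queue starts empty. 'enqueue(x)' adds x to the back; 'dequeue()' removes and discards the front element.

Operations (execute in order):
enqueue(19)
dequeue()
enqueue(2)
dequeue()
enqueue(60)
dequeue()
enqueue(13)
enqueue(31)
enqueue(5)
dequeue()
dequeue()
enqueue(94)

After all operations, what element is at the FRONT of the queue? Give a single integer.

enqueue(19): queue = [19]
dequeue(): queue = []
enqueue(2): queue = [2]
dequeue(): queue = []
enqueue(60): queue = [60]
dequeue(): queue = []
enqueue(13): queue = [13]
enqueue(31): queue = [13, 31]
enqueue(5): queue = [13, 31, 5]
dequeue(): queue = [31, 5]
dequeue(): queue = [5]
enqueue(94): queue = [5, 94]

Answer: 5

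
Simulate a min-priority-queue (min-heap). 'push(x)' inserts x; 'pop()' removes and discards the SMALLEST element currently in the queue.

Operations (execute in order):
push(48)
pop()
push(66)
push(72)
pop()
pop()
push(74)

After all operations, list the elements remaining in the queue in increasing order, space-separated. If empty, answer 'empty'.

push(48): heap contents = [48]
pop() → 48: heap contents = []
push(66): heap contents = [66]
push(72): heap contents = [66, 72]
pop() → 66: heap contents = [72]
pop() → 72: heap contents = []
push(74): heap contents = [74]

Answer: 74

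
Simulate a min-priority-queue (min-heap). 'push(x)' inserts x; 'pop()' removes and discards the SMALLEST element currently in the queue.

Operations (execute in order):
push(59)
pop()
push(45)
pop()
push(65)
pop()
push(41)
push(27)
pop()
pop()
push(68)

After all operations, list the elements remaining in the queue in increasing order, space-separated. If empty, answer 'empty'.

push(59): heap contents = [59]
pop() → 59: heap contents = []
push(45): heap contents = [45]
pop() → 45: heap contents = []
push(65): heap contents = [65]
pop() → 65: heap contents = []
push(41): heap contents = [41]
push(27): heap contents = [27, 41]
pop() → 27: heap contents = [41]
pop() → 41: heap contents = []
push(68): heap contents = [68]

Answer: 68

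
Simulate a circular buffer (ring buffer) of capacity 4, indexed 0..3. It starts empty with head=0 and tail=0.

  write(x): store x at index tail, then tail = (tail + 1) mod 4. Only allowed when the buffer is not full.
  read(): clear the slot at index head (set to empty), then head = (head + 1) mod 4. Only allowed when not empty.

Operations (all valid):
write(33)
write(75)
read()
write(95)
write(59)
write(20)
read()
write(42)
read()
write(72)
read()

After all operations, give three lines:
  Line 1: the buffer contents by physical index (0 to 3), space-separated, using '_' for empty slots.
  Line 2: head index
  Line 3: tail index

write(33): buf=[33 _ _ _], head=0, tail=1, size=1
write(75): buf=[33 75 _ _], head=0, tail=2, size=2
read(): buf=[_ 75 _ _], head=1, tail=2, size=1
write(95): buf=[_ 75 95 _], head=1, tail=3, size=2
write(59): buf=[_ 75 95 59], head=1, tail=0, size=3
write(20): buf=[20 75 95 59], head=1, tail=1, size=4
read(): buf=[20 _ 95 59], head=2, tail=1, size=3
write(42): buf=[20 42 95 59], head=2, tail=2, size=4
read(): buf=[20 42 _ 59], head=3, tail=2, size=3
write(72): buf=[20 42 72 59], head=3, tail=3, size=4
read(): buf=[20 42 72 _], head=0, tail=3, size=3

Answer: 20 42 72 _
0
3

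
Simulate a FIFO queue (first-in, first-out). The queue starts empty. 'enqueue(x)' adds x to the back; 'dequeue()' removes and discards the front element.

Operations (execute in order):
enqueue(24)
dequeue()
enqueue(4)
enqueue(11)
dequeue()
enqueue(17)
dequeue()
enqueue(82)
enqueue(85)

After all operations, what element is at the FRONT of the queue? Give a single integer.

enqueue(24): queue = [24]
dequeue(): queue = []
enqueue(4): queue = [4]
enqueue(11): queue = [4, 11]
dequeue(): queue = [11]
enqueue(17): queue = [11, 17]
dequeue(): queue = [17]
enqueue(82): queue = [17, 82]
enqueue(85): queue = [17, 82, 85]

Answer: 17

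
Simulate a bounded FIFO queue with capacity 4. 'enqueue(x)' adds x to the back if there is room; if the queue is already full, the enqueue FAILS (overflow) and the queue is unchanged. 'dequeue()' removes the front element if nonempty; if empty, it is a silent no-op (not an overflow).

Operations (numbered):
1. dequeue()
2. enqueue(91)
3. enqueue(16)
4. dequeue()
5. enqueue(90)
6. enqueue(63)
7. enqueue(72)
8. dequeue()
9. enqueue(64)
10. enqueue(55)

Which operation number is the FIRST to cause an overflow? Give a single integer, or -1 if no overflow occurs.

Answer: 10

Derivation:
1. dequeue(): empty, no-op, size=0
2. enqueue(91): size=1
3. enqueue(16): size=2
4. dequeue(): size=1
5. enqueue(90): size=2
6. enqueue(63): size=3
7. enqueue(72): size=4
8. dequeue(): size=3
9. enqueue(64): size=4
10. enqueue(55): size=4=cap → OVERFLOW (fail)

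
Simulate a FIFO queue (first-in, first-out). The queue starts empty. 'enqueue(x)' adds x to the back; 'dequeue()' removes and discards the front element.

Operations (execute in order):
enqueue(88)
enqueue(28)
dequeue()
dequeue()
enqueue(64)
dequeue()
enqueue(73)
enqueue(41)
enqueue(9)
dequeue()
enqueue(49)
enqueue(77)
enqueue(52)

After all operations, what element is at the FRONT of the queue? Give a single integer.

Answer: 41

Derivation:
enqueue(88): queue = [88]
enqueue(28): queue = [88, 28]
dequeue(): queue = [28]
dequeue(): queue = []
enqueue(64): queue = [64]
dequeue(): queue = []
enqueue(73): queue = [73]
enqueue(41): queue = [73, 41]
enqueue(9): queue = [73, 41, 9]
dequeue(): queue = [41, 9]
enqueue(49): queue = [41, 9, 49]
enqueue(77): queue = [41, 9, 49, 77]
enqueue(52): queue = [41, 9, 49, 77, 52]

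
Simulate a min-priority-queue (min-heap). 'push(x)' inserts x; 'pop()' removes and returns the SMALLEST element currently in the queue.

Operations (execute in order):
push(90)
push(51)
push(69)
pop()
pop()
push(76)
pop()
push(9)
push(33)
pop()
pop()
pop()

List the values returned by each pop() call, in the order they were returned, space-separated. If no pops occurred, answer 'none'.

Answer: 51 69 76 9 33 90

Derivation:
push(90): heap contents = [90]
push(51): heap contents = [51, 90]
push(69): heap contents = [51, 69, 90]
pop() → 51: heap contents = [69, 90]
pop() → 69: heap contents = [90]
push(76): heap contents = [76, 90]
pop() → 76: heap contents = [90]
push(9): heap contents = [9, 90]
push(33): heap contents = [9, 33, 90]
pop() → 9: heap contents = [33, 90]
pop() → 33: heap contents = [90]
pop() → 90: heap contents = []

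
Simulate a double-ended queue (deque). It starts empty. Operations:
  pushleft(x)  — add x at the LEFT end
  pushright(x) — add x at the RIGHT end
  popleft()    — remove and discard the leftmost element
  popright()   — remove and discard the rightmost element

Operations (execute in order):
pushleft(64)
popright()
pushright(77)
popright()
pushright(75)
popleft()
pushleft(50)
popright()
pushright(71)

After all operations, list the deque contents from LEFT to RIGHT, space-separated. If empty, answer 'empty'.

pushleft(64): [64]
popright(): []
pushright(77): [77]
popright(): []
pushright(75): [75]
popleft(): []
pushleft(50): [50]
popright(): []
pushright(71): [71]

Answer: 71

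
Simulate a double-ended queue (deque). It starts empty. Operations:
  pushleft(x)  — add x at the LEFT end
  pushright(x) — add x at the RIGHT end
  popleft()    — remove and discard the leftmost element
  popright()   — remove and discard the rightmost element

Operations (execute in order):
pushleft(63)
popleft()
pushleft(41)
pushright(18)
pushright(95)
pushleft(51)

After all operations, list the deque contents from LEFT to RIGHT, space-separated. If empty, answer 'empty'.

Answer: 51 41 18 95

Derivation:
pushleft(63): [63]
popleft(): []
pushleft(41): [41]
pushright(18): [41, 18]
pushright(95): [41, 18, 95]
pushleft(51): [51, 41, 18, 95]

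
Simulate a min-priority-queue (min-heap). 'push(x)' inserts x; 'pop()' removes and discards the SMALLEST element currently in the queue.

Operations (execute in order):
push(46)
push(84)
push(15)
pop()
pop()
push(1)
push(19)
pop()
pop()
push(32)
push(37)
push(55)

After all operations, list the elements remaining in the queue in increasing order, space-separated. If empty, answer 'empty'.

push(46): heap contents = [46]
push(84): heap contents = [46, 84]
push(15): heap contents = [15, 46, 84]
pop() → 15: heap contents = [46, 84]
pop() → 46: heap contents = [84]
push(1): heap contents = [1, 84]
push(19): heap contents = [1, 19, 84]
pop() → 1: heap contents = [19, 84]
pop() → 19: heap contents = [84]
push(32): heap contents = [32, 84]
push(37): heap contents = [32, 37, 84]
push(55): heap contents = [32, 37, 55, 84]

Answer: 32 37 55 84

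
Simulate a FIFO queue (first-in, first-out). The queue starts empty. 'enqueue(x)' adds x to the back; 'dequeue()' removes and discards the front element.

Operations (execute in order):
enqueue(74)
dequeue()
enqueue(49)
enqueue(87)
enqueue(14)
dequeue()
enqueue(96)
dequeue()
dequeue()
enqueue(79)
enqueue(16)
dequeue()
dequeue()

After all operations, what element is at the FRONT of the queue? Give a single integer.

enqueue(74): queue = [74]
dequeue(): queue = []
enqueue(49): queue = [49]
enqueue(87): queue = [49, 87]
enqueue(14): queue = [49, 87, 14]
dequeue(): queue = [87, 14]
enqueue(96): queue = [87, 14, 96]
dequeue(): queue = [14, 96]
dequeue(): queue = [96]
enqueue(79): queue = [96, 79]
enqueue(16): queue = [96, 79, 16]
dequeue(): queue = [79, 16]
dequeue(): queue = [16]

Answer: 16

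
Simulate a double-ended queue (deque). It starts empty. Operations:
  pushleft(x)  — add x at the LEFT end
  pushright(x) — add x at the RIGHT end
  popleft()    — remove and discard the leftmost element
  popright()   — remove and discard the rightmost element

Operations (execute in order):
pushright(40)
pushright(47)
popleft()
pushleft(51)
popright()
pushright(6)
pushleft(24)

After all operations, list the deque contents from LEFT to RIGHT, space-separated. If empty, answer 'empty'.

pushright(40): [40]
pushright(47): [40, 47]
popleft(): [47]
pushleft(51): [51, 47]
popright(): [51]
pushright(6): [51, 6]
pushleft(24): [24, 51, 6]

Answer: 24 51 6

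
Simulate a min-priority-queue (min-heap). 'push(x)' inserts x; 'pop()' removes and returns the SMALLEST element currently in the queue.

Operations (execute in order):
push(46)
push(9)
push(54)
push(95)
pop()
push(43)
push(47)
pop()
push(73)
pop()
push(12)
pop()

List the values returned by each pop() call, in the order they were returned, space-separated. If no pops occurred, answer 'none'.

push(46): heap contents = [46]
push(9): heap contents = [9, 46]
push(54): heap contents = [9, 46, 54]
push(95): heap contents = [9, 46, 54, 95]
pop() → 9: heap contents = [46, 54, 95]
push(43): heap contents = [43, 46, 54, 95]
push(47): heap contents = [43, 46, 47, 54, 95]
pop() → 43: heap contents = [46, 47, 54, 95]
push(73): heap contents = [46, 47, 54, 73, 95]
pop() → 46: heap contents = [47, 54, 73, 95]
push(12): heap contents = [12, 47, 54, 73, 95]
pop() → 12: heap contents = [47, 54, 73, 95]

Answer: 9 43 46 12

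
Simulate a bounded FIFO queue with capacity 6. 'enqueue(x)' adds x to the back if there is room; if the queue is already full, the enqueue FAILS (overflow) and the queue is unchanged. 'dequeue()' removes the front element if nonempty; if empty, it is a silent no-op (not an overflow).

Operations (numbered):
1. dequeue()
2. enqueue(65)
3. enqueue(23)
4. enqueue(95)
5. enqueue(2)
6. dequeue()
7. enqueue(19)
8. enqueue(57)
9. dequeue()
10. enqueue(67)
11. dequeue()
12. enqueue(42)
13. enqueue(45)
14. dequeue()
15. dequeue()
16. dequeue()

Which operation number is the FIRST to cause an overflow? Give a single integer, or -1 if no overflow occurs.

Answer: -1

Derivation:
1. dequeue(): empty, no-op, size=0
2. enqueue(65): size=1
3. enqueue(23): size=2
4. enqueue(95): size=3
5. enqueue(2): size=4
6. dequeue(): size=3
7. enqueue(19): size=4
8. enqueue(57): size=5
9. dequeue(): size=4
10. enqueue(67): size=5
11. dequeue(): size=4
12. enqueue(42): size=5
13. enqueue(45): size=6
14. dequeue(): size=5
15. dequeue(): size=4
16. dequeue(): size=3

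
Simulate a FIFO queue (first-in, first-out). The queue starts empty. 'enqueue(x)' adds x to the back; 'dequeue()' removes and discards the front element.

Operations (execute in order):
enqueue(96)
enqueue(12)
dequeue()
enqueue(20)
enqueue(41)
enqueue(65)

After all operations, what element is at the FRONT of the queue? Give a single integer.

Answer: 12

Derivation:
enqueue(96): queue = [96]
enqueue(12): queue = [96, 12]
dequeue(): queue = [12]
enqueue(20): queue = [12, 20]
enqueue(41): queue = [12, 20, 41]
enqueue(65): queue = [12, 20, 41, 65]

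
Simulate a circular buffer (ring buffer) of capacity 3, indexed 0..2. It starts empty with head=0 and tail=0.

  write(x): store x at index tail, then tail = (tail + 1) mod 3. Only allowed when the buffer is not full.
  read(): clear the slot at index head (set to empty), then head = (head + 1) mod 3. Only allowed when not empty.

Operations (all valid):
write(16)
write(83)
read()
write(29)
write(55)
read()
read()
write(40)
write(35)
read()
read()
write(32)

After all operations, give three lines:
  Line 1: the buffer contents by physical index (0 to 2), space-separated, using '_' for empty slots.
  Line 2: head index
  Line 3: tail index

write(16): buf=[16 _ _], head=0, tail=1, size=1
write(83): buf=[16 83 _], head=0, tail=2, size=2
read(): buf=[_ 83 _], head=1, tail=2, size=1
write(29): buf=[_ 83 29], head=1, tail=0, size=2
write(55): buf=[55 83 29], head=1, tail=1, size=3
read(): buf=[55 _ 29], head=2, tail=1, size=2
read(): buf=[55 _ _], head=0, tail=1, size=1
write(40): buf=[55 40 _], head=0, tail=2, size=2
write(35): buf=[55 40 35], head=0, tail=0, size=3
read(): buf=[_ 40 35], head=1, tail=0, size=2
read(): buf=[_ _ 35], head=2, tail=0, size=1
write(32): buf=[32 _ 35], head=2, tail=1, size=2

Answer: 32 _ 35
2
1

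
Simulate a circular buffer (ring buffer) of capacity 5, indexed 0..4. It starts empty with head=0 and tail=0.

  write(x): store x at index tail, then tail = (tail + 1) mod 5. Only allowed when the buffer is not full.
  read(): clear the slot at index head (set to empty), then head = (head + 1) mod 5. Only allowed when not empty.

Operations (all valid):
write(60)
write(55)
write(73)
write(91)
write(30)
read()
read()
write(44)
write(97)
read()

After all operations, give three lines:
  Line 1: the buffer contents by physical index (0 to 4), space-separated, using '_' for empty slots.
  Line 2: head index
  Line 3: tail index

Answer: 44 97 _ 91 30
3
2

Derivation:
write(60): buf=[60 _ _ _ _], head=0, tail=1, size=1
write(55): buf=[60 55 _ _ _], head=0, tail=2, size=2
write(73): buf=[60 55 73 _ _], head=0, tail=3, size=3
write(91): buf=[60 55 73 91 _], head=0, tail=4, size=4
write(30): buf=[60 55 73 91 30], head=0, tail=0, size=5
read(): buf=[_ 55 73 91 30], head=1, tail=0, size=4
read(): buf=[_ _ 73 91 30], head=2, tail=0, size=3
write(44): buf=[44 _ 73 91 30], head=2, tail=1, size=4
write(97): buf=[44 97 73 91 30], head=2, tail=2, size=5
read(): buf=[44 97 _ 91 30], head=3, tail=2, size=4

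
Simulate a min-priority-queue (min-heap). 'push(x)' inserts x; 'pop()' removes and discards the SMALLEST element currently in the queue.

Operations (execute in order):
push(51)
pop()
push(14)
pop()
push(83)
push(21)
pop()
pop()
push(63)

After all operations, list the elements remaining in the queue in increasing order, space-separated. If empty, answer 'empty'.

Answer: 63

Derivation:
push(51): heap contents = [51]
pop() → 51: heap contents = []
push(14): heap contents = [14]
pop() → 14: heap contents = []
push(83): heap contents = [83]
push(21): heap contents = [21, 83]
pop() → 21: heap contents = [83]
pop() → 83: heap contents = []
push(63): heap contents = [63]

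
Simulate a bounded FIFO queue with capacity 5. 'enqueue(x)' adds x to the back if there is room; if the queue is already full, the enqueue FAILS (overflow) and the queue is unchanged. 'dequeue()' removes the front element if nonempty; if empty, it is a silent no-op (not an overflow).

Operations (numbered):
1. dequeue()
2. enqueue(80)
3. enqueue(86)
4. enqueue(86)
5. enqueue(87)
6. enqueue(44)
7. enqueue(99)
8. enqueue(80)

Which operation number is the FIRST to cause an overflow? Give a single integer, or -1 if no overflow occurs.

Answer: 7

Derivation:
1. dequeue(): empty, no-op, size=0
2. enqueue(80): size=1
3. enqueue(86): size=2
4. enqueue(86): size=3
5. enqueue(87): size=4
6. enqueue(44): size=5
7. enqueue(99): size=5=cap → OVERFLOW (fail)
8. enqueue(80): size=5=cap → OVERFLOW (fail)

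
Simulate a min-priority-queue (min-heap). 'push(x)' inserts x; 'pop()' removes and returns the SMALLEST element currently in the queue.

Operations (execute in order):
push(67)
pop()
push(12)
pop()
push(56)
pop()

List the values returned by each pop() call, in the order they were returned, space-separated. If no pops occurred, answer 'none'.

Answer: 67 12 56

Derivation:
push(67): heap contents = [67]
pop() → 67: heap contents = []
push(12): heap contents = [12]
pop() → 12: heap contents = []
push(56): heap contents = [56]
pop() → 56: heap contents = []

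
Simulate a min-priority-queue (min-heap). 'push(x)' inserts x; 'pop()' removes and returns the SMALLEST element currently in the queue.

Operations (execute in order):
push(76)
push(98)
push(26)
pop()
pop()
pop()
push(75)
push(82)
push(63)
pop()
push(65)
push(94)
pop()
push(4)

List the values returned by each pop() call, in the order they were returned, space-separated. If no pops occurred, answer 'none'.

push(76): heap contents = [76]
push(98): heap contents = [76, 98]
push(26): heap contents = [26, 76, 98]
pop() → 26: heap contents = [76, 98]
pop() → 76: heap contents = [98]
pop() → 98: heap contents = []
push(75): heap contents = [75]
push(82): heap contents = [75, 82]
push(63): heap contents = [63, 75, 82]
pop() → 63: heap contents = [75, 82]
push(65): heap contents = [65, 75, 82]
push(94): heap contents = [65, 75, 82, 94]
pop() → 65: heap contents = [75, 82, 94]
push(4): heap contents = [4, 75, 82, 94]

Answer: 26 76 98 63 65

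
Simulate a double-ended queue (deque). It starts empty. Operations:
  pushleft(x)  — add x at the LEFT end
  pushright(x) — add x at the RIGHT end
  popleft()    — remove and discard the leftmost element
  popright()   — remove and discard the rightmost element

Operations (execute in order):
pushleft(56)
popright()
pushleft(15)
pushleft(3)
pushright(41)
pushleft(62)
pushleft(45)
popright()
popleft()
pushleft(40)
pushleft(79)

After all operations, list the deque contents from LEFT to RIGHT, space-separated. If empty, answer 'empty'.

Answer: 79 40 62 3 15

Derivation:
pushleft(56): [56]
popright(): []
pushleft(15): [15]
pushleft(3): [3, 15]
pushright(41): [3, 15, 41]
pushleft(62): [62, 3, 15, 41]
pushleft(45): [45, 62, 3, 15, 41]
popright(): [45, 62, 3, 15]
popleft(): [62, 3, 15]
pushleft(40): [40, 62, 3, 15]
pushleft(79): [79, 40, 62, 3, 15]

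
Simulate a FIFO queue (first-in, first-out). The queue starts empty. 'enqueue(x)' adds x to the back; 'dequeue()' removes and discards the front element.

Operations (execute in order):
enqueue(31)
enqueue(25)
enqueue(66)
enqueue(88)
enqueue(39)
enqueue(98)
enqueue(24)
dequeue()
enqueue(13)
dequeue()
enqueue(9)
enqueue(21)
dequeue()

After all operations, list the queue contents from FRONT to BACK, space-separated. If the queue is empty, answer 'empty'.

Answer: 88 39 98 24 13 9 21

Derivation:
enqueue(31): [31]
enqueue(25): [31, 25]
enqueue(66): [31, 25, 66]
enqueue(88): [31, 25, 66, 88]
enqueue(39): [31, 25, 66, 88, 39]
enqueue(98): [31, 25, 66, 88, 39, 98]
enqueue(24): [31, 25, 66, 88, 39, 98, 24]
dequeue(): [25, 66, 88, 39, 98, 24]
enqueue(13): [25, 66, 88, 39, 98, 24, 13]
dequeue(): [66, 88, 39, 98, 24, 13]
enqueue(9): [66, 88, 39, 98, 24, 13, 9]
enqueue(21): [66, 88, 39, 98, 24, 13, 9, 21]
dequeue(): [88, 39, 98, 24, 13, 9, 21]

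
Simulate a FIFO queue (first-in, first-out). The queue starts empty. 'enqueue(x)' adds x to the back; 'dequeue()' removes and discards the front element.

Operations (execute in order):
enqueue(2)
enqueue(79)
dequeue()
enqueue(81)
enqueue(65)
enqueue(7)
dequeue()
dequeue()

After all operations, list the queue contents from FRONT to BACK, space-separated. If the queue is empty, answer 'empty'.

Answer: 65 7

Derivation:
enqueue(2): [2]
enqueue(79): [2, 79]
dequeue(): [79]
enqueue(81): [79, 81]
enqueue(65): [79, 81, 65]
enqueue(7): [79, 81, 65, 7]
dequeue(): [81, 65, 7]
dequeue(): [65, 7]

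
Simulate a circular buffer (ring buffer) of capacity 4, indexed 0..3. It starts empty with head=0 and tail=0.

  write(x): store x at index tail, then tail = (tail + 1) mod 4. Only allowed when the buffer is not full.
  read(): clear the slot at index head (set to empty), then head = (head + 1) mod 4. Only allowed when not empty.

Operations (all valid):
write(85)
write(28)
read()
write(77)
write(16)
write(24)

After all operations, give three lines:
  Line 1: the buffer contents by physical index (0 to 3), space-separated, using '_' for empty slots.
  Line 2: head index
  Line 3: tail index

write(85): buf=[85 _ _ _], head=0, tail=1, size=1
write(28): buf=[85 28 _ _], head=0, tail=2, size=2
read(): buf=[_ 28 _ _], head=1, tail=2, size=1
write(77): buf=[_ 28 77 _], head=1, tail=3, size=2
write(16): buf=[_ 28 77 16], head=1, tail=0, size=3
write(24): buf=[24 28 77 16], head=1, tail=1, size=4

Answer: 24 28 77 16
1
1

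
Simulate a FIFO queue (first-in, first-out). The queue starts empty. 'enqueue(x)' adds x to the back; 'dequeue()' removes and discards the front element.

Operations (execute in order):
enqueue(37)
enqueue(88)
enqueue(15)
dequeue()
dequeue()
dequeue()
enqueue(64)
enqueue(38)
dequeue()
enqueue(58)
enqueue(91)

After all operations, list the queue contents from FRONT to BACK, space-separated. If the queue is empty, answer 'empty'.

Answer: 38 58 91

Derivation:
enqueue(37): [37]
enqueue(88): [37, 88]
enqueue(15): [37, 88, 15]
dequeue(): [88, 15]
dequeue(): [15]
dequeue(): []
enqueue(64): [64]
enqueue(38): [64, 38]
dequeue(): [38]
enqueue(58): [38, 58]
enqueue(91): [38, 58, 91]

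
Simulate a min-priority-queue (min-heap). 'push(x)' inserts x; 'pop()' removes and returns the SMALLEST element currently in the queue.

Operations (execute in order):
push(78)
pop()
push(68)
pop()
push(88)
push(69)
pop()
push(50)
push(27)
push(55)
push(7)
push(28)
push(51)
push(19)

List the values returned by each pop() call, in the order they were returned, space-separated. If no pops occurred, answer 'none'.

Answer: 78 68 69

Derivation:
push(78): heap contents = [78]
pop() → 78: heap contents = []
push(68): heap contents = [68]
pop() → 68: heap contents = []
push(88): heap contents = [88]
push(69): heap contents = [69, 88]
pop() → 69: heap contents = [88]
push(50): heap contents = [50, 88]
push(27): heap contents = [27, 50, 88]
push(55): heap contents = [27, 50, 55, 88]
push(7): heap contents = [7, 27, 50, 55, 88]
push(28): heap contents = [7, 27, 28, 50, 55, 88]
push(51): heap contents = [7, 27, 28, 50, 51, 55, 88]
push(19): heap contents = [7, 19, 27, 28, 50, 51, 55, 88]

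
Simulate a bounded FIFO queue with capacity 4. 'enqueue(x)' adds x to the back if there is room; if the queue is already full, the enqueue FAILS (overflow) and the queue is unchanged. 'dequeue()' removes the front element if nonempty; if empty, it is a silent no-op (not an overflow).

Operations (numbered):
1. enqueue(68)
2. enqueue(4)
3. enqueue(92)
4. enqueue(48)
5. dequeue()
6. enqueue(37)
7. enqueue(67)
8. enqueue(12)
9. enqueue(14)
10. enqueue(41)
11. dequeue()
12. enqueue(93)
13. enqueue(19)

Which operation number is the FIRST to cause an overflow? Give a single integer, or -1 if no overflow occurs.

Answer: 7

Derivation:
1. enqueue(68): size=1
2. enqueue(4): size=2
3. enqueue(92): size=3
4. enqueue(48): size=4
5. dequeue(): size=3
6. enqueue(37): size=4
7. enqueue(67): size=4=cap → OVERFLOW (fail)
8. enqueue(12): size=4=cap → OVERFLOW (fail)
9. enqueue(14): size=4=cap → OVERFLOW (fail)
10. enqueue(41): size=4=cap → OVERFLOW (fail)
11. dequeue(): size=3
12. enqueue(93): size=4
13. enqueue(19): size=4=cap → OVERFLOW (fail)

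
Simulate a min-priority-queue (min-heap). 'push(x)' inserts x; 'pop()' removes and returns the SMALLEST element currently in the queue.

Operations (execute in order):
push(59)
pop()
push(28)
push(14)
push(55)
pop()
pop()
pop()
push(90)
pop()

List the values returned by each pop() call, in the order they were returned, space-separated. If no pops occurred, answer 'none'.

push(59): heap contents = [59]
pop() → 59: heap contents = []
push(28): heap contents = [28]
push(14): heap contents = [14, 28]
push(55): heap contents = [14, 28, 55]
pop() → 14: heap contents = [28, 55]
pop() → 28: heap contents = [55]
pop() → 55: heap contents = []
push(90): heap contents = [90]
pop() → 90: heap contents = []

Answer: 59 14 28 55 90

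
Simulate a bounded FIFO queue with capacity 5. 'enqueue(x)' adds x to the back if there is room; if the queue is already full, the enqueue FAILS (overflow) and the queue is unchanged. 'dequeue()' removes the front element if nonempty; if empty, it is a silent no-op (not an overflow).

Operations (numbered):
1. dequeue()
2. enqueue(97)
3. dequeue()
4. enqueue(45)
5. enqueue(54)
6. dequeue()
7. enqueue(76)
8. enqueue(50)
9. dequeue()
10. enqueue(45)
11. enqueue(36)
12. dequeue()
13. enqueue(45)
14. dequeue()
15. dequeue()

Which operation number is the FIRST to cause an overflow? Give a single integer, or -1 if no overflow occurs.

Answer: -1

Derivation:
1. dequeue(): empty, no-op, size=0
2. enqueue(97): size=1
3. dequeue(): size=0
4. enqueue(45): size=1
5. enqueue(54): size=2
6. dequeue(): size=1
7. enqueue(76): size=2
8. enqueue(50): size=3
9. dequeue(): size=2
10. enqueue(45): size=3
11. enqueue(36): size=4
12. dequeue(): size=3
13. enqueue(45): size=4
14. dequeue(): size=3
15. dequeue(): size=2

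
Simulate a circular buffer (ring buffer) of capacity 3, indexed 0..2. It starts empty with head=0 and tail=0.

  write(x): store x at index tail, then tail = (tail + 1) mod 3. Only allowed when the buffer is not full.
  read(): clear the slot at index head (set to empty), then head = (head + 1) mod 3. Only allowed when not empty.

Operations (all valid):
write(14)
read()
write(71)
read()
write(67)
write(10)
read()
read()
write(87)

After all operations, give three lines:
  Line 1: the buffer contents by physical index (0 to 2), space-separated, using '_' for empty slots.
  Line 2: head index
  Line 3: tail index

Answer: _ 87 _
1
2

Derivation:
write(14): buf=[14 _ _], head=0, tail=1, size=1
read(): buf=[_ _ _], head=1, tail=1, size=0
write(71): buf=[_ 71 _], head=1, tail=2, size=1
read(): buf=[_ _ _], head=2, tail=2, size=0
write(67): buf=[_ _ 67], head=2, tail=0, size=1
write(10): buf=[10 _ 67], head=2, tail=1, size=2
read(): buf=[10 _ _], head=0, tail=1, size=1
read(): buf=[_ _ _], head=1, tail=1, size=0
write(87): buf=[_ 87 _], head=1, tail=2, size=1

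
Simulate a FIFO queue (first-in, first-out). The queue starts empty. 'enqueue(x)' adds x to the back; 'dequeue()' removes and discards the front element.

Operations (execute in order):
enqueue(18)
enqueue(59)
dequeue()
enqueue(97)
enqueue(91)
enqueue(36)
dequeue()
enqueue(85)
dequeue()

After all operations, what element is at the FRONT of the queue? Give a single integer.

Answer: 91

Derivation:
enqueue(18): queue = [18]
enqueue(59): queue = [18, 59]
dequeue(): queue = [59]
enqueue(97): queue = [59, 97]
enqueue(91): queue = [59, 97, 91]
enqueue(36): queue = [59, 97, 91, 36]
dequeue(): queue = [97, 91, 36]
enqueue(85): queue = [97, 91, 36, 85]
dequeue(): queue = [91, 36, 85]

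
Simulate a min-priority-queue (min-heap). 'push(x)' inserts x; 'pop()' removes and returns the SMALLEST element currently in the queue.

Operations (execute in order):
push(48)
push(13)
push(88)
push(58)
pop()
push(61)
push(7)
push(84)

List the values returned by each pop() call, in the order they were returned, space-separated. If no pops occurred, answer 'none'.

push(48): heap contents = [48]
push(13): heap contents = [13, 48]
push(88): heap contents = [13, 48, 88]
push(58): heap contents = [13, 48, 58, 88]
pop() → 13: heap contents = [48, 58, 88]
push(61): heap contents = [48, 58, 61, 88]
push(7): heap contents = [7, 48, 58, 61, 88]
push(84): heap contents = [7, 48, 58, 61, 84, 88]

Answer: 13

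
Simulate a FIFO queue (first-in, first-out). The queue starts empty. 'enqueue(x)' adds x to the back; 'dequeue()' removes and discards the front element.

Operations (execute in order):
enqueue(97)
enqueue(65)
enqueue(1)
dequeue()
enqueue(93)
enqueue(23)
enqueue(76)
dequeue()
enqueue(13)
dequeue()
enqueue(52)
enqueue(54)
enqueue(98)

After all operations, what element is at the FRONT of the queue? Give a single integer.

Answer: 93

Derivation:
enqueue(97): queue = [97]
enqueue(65): queue = [97, 65]
enqueue(1): queue = [97, 65, 1]
dequeue(): queue = [65, 1]
enqueue(93): queue = [65, 1, 93]
enqueue(23): queue = [65, 1, 93, 23]
enqueue(76): queue = [65, 1, 93, 23, 76]
dequeue(): queue = [1, 93, 23, 76]
enqueue(13): queue = [1, 93, 23, 76, 13]
dequeue(): queue = [93, 23, 76, 13]
enqueue(52): queue = [93, 23, 76, 13, 52]
enqueue(54): queue = [93, 23, 76, 13, 52, 54]
enqueue(98): queue = [93, 23, 76, 13, 52, 54, 98]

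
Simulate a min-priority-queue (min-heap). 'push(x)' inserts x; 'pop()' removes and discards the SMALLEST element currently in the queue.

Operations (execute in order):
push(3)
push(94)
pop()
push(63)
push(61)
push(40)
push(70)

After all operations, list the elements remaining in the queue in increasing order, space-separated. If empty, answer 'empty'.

push(3): heap contents = [3]
push(94): heap contents = [3, 94]
pop() → 3: heap contents = [94]
push(63): heap contents = [63, 94]
push(61): heap contents = [61, 63, 94]
push(40): heap contents = [40, 61, 63, 94]
push(70): heap contents = [40, 61, 63, 70, 94]

Answer: 40 61 63 70 94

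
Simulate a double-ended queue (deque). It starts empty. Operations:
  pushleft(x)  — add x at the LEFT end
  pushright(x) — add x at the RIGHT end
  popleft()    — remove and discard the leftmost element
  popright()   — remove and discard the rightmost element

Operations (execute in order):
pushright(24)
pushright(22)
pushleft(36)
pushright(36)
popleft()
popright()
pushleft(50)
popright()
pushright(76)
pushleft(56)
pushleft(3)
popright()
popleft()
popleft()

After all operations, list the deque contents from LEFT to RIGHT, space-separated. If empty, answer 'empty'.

Answer: 50 24

Derivation:
pushright(24): [24]
pushright(22): [24, 22]
pushleft(36): [36, 24, 22]
pushright(36): [36, 24, 22, 36]
popleft(): [24, 22, 36]
popright(): [24, 22]
pushleft(50): [50, 24, 22]
popright(): [50, 24]
pushright(76): [50, 24, 76]
pushleft(56): [56, 50, 24, 76]
pushleft(3): [3, 56, 50, 24, 76]
popright(): [3, 56, 50, 24]
popleft(): [56, 50, 24]
popleft(): [50, 24]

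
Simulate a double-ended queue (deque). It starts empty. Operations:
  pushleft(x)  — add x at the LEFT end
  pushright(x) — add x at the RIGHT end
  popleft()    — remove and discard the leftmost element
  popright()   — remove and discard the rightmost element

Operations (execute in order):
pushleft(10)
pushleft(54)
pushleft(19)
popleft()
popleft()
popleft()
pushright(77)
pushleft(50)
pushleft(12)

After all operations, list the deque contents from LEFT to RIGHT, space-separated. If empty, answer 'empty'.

Answer: 12 50 77

Derivation:
pushleft(10): [10]
pushleft(54): [54, 10]
pushleft(19): [19, 54, 10]
popleft(): [54, 10]
popleft(): [10]
popleft(): []
pushright(77): [77]
pushleft(50): [50, 77]
pushleft(12): [12, 50, 77]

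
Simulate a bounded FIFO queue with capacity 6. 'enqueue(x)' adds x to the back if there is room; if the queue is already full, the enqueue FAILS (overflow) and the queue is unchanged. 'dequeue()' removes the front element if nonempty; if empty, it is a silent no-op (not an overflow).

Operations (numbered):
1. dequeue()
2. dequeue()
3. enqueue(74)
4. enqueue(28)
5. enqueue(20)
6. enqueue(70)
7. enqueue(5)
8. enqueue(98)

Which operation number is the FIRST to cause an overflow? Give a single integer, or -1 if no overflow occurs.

1. dequeue(): empty, no-op, size=0
2. dequeue(): empty, no-op, size=0
3. enqueue(74): size=1
4. enqueue(28): size=2
5. enqueue(20): size=3
6. enqueue(70): size=4
7. enqueue(5): size=5
8. enqueue(98): size=6

Answer: -1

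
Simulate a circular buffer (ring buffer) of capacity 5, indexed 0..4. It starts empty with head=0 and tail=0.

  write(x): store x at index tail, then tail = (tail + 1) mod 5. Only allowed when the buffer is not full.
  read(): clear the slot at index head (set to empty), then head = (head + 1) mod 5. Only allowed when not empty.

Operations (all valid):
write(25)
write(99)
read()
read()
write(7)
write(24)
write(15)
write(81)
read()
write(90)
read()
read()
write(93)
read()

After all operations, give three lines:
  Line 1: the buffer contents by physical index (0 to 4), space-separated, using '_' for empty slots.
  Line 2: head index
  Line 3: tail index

write(25): buf=[25 _ _ _ _], head=0, tail=1, size=1
write(99): buf=[25 99 _ _ _], head=0, tail=2, size=2
read(): buf=[_ 99 _ _ _], head=1, tail=2, size=1
read(): buf=[_ _ _ _ _], head=2, tail=2, size=0
write(7): buf=[_ _ 7 _ _], head=2, tail=3, size=1
write(24): buf=[_ _ 7 24 _], head=2, tail=4, size=2
write(15): buf=[_ _ 7 24 15], head=2, tail=0, size=3
write(81): buf=[81 _ 7 24 15], head=2, tail=1, size=4
read(): buf=[81 _ _ 24 15], head=3, tail=1, size=3
write(90): buf=[81 90 _ 24 15], head=3, tail=2, size=4
read(): buf=[81 90 _ _ 15], head=4, tail=2, size=3
read(): buf=[81 90 _ _ _], head=0, tail=2, size=2
write(93): buf=[81 90 93 _ _], head=0, tail=3, size=3
read(): buf=[_ 90 93 _ _], head=1, tail=3, size=2

Answer: _ 90 93 _ _
1
3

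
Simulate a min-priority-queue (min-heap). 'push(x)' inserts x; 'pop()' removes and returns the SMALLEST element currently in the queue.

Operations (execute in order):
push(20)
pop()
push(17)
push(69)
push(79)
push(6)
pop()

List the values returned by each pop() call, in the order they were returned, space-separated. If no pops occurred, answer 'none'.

push(20): heap contents = [20]
pop() → 20: heap contents = []
push(17): heap contents = [17]
push(69): heap contents = [17, 69]
push(79): heap contents = [17, 69, 79]
push(6): heap contents = [6, 17, 69, 79]
pop() → 6: heap contents = [17, 69, 79]

Answer: 20 6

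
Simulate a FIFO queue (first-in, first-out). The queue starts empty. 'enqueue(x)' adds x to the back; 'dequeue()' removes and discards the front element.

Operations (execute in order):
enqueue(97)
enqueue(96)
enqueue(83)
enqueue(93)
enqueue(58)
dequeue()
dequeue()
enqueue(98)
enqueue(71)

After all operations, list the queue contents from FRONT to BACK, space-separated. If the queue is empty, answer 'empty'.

Answer: 83 93 58 98 71

Derivation:
enqueue(97): [97]
enqueue(96): [97, 96]
enqueue(83): [97, 96, 83]
enqueue(93): [97, 96, 83, 93]
enqueue(58): [97, 96, 83, 93, 58]
dequeue(): [96, 83, 93, 58]
dequeue(): [83, 93, 58]
enqueue(98): [83, 93, 58, 98]
enqueue(71): [83, 93, 58, 98, 71]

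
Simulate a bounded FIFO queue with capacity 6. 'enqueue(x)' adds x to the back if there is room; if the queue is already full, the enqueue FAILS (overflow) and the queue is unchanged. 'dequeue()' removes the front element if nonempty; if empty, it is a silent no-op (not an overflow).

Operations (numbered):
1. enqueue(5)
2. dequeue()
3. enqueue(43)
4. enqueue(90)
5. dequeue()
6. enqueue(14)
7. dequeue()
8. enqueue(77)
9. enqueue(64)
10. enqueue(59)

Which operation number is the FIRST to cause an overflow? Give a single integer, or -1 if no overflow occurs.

1. enqueue(5): size=1
2. dequeue(): size=0
3. enqueue(43): size=1
4. enqueue(90): size=2
5. dequeue(): size=1
6. enqueue(14): size=2
7. dequeue(): size=1
8. enqueue(77): size=2
9. enqueue(64): size=3
10. enqueue(59): size=4

Answer: -1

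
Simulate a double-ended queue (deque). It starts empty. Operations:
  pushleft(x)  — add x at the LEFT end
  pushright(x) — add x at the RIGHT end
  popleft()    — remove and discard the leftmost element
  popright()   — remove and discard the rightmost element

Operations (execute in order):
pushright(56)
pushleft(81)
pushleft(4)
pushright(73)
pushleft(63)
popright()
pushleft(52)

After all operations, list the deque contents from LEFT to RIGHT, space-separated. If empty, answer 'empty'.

Answer: 52 63 4 81 56

Derivation:
pushright(56): [56]
pushleft(81): [81, 56]
pushleft(4): [4, 81, 56]
pushright(73): [4, 81, 56, 73]
pushleft(63): [63, 4, 81, 56, 73]
popright(): [63, 4, 81, 56]
pushleft(52): [52, 63, 4, 81, 56]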